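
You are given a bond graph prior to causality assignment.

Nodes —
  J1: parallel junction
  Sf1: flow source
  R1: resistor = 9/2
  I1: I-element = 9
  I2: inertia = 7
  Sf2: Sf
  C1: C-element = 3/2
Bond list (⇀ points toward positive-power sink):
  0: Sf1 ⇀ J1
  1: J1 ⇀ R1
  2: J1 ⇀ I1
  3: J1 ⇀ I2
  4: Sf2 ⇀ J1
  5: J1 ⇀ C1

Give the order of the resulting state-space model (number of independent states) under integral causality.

β0 →Sf1  (Sf1 (Sf) sets flow on bond)
β4 →Sf2  (Sf2 fixes flow; stroke at Sf2)
β2 →I1  (prefer integral on I1)
β3 →I2  (I2 outputs flow p/I2)
β5 →J1  (C1: C, integral causality)
β1 →R1  (common-e at J1 fixed by 5)

3  (C1, I1, I2 all integral)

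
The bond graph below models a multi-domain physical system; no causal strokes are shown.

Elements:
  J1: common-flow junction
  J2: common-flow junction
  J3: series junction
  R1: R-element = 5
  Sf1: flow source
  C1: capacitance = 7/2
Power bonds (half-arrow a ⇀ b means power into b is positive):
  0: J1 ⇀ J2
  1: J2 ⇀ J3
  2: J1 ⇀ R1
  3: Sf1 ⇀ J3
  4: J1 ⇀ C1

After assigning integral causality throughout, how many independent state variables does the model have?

b3 stroke at Sf1  (Sf1 fixes flow; stroke at Sf1)
b1 stroke at J3  (J3 flow already set via bond 3)
b0 stroke at J2  (J2: bond 1 brought flow, rest push out)
b2 stroke at J1  (J1: bond 0 brought flow, rest push out)
b4 stroke at J1  (J1 flow already set via bond 0)

1  (C1 all integral)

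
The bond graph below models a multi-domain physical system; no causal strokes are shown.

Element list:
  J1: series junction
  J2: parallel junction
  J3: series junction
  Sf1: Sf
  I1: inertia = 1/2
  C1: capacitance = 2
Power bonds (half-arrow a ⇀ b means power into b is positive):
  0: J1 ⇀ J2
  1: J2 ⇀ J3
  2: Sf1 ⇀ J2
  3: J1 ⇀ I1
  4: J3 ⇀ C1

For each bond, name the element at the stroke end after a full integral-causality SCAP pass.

#2 stroke at Sf1  (Sf1 (Sf) sets flow on bond)
#3 stroke at I1  (I1: I, integral causality)
#0 stroke at J1  (1-jn J1 has f-setter on 3)
#1 stroke at J2  (J2 needs exactly one e-in)
#4 stroke at J3  (J3: bond 1 brought flow, rest push out)

bond 0 stroke at J1
bond 1 stroke at J2
bond 2 stroke at Sf1
bond 3 stroke at I1
bond 4 stroke at J3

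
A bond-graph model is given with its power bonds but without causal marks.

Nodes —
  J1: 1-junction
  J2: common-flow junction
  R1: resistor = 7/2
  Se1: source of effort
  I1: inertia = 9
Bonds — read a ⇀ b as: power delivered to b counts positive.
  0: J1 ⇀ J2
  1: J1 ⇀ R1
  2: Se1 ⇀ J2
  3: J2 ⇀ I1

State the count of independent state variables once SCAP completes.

1  (I1 all integral)

b2 |J2  (source Se1 imposes e)
b3 |I1  (I1 outputs flow p/I1)
b0 |J2  (common-f at J2 fixed by 3)
b1 |J1  (1-jn J1 has f-setter on 0)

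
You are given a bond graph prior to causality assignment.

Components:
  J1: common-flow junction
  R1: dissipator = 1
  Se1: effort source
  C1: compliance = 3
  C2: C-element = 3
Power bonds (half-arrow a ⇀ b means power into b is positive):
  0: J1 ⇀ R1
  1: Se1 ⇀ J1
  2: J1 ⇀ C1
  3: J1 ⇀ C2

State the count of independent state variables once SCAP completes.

2  (C1, C2 all integral)

b1 stroke→J1  (Se1: effort source, stroke at far end)
b2 stroke→J1  (C1 integral (e out))
b3 stroke→J1  (C2 integral (e out))
b0 stroke→R1  (J1: last free bond brings flow in)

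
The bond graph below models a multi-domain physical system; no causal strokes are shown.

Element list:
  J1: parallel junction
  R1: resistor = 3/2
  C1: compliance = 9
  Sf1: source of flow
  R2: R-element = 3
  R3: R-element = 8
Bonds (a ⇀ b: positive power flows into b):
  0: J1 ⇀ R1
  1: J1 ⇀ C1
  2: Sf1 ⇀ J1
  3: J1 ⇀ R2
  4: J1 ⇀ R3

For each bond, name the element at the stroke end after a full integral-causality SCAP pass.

bond 2 stroke→Sf1  (Sf1 (Sf) sets flow on bond)
bond 1 stroke→J1  (C1 outputs effort q/C1)
bond 0 stroke→R1  (J1: bond 1 brought effort, rest push out)
bond 3 stroke→R2  (0-jn J1 has e-setter on 1)
bond 4 stroke→R3  (J1 effort already set via bond 1)

#0 |R1
#1 |J1
#2 |Sf1
#3 |R2
#4 |R3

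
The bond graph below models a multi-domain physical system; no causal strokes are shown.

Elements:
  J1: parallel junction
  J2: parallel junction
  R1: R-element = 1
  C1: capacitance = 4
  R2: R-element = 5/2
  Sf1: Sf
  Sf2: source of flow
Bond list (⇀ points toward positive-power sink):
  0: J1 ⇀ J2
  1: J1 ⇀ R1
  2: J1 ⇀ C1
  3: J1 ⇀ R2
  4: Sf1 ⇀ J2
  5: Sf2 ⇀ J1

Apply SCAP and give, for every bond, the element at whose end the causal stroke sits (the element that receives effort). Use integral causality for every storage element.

#4 stroke at Sf1  (Sf1 (Sf) sets flow on bond)
#5 stroke at Sf2  (Sf2 fixes flow; stroke at Sf2)
#0 stroke at J2  (J2: last free bond brings effort in)
#2 stroke at J1  (prefer integral on C1)
#1 stroke at R1  (0-jn J1 has e-setter on 2)
#3 stroke at R2  (J1: bond 2 brought effort, rest push out)

bond 0 stroke→J2
bond 1 stroke→R1
bond 2 stroke→J1
bond 3 stroke→R2
bond 4 stroke→Sf1
bond 5 stroke→Sf2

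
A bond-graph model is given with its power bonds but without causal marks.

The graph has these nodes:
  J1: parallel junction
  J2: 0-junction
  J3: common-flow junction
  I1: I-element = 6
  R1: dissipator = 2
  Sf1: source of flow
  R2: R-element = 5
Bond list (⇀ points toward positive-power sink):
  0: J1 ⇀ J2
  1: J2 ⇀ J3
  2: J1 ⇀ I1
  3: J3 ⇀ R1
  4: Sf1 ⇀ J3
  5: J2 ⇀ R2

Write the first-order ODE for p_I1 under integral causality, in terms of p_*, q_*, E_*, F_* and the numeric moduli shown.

b4 →Sf1  (Sf1: flow source, stroke at near end)
b1 →J3  (1-jn J3 has f-setter on 4)
b3 →J3  (J3: bond 4 brought flow, rest push out)
b2 →I1  (I1 integral (f out))
b0 →J1  (only one effort-in slot at J1)
b5 →J2  (only one effort-in slot at J2)

dp_I1/dt = -5*F_Sf1 - 5*p_I1/6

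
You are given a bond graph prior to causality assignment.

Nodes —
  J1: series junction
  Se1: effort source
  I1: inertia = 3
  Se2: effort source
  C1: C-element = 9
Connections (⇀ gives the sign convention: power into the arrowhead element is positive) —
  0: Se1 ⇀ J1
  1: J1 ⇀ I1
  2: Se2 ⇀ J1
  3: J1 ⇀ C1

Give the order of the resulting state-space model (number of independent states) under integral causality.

2  (C1, I1 all integral)

bond 0 stroke→J1  (Se1 (Se) sets effort on bond)
bond 2 stroke→J1  (Se2 fixes effort; stroke away)
bond 1 stroke→I1  (I1 outputs flow p/I1)
bond 3 stroke→J1  (1-jn J1 has f-setter on 1)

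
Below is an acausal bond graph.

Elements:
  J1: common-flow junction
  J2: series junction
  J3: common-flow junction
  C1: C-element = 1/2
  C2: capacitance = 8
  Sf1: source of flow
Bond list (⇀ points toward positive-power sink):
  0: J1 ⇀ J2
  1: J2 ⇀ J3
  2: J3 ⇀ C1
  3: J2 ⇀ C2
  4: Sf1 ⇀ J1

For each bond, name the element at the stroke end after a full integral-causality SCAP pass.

β4 stroke at Sf1  (Sf1 fixes flow; stroke at Sf1)
β0 stroke at J1  (J1: bond 4 brought flow, rest push out)
β1 stroke at J2  (1-jn J2 has f-setter on 0)
β3 stroke at J2  (common-f at J2 fixed by 0)
β2 stroke at J3  (J3 flow already set via bond 1)

bond 0 |J1
bond 1 |J2
bond 2 |J3
bond 3 |J2
bond 4 |Sf1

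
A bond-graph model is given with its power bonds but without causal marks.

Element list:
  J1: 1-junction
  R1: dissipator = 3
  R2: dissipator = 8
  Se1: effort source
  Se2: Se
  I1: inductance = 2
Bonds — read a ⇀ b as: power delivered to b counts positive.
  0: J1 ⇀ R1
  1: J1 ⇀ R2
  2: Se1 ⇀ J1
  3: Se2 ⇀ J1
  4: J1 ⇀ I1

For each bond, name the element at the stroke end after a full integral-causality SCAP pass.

b2 stroke→J1  (Se1 (Se) sets effort on bond)
b3 stroke→J1  (Se2: effort source, stroke at far end)
b4 stroke→I1  (prefer integral on I1)
b0 stroke→J1  (J1: bond 4 brought flow, rest push out)
b1 stroke→J1  (1-jn J1 has f-setter on 4)

bond 0 |J1
bond 1 |J1
bond 2 |J1
bond 3 |J1
bond 4 |I1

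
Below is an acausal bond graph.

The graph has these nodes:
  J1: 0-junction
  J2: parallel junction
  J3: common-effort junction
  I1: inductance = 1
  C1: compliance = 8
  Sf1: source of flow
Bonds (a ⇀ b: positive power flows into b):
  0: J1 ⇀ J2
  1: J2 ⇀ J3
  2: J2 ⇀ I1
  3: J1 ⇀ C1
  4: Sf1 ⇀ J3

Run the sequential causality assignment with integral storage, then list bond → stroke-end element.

bond 4 |Sf1  (Sf1 fixes flow; stroke at Sf1)
bond 1 |J3  (only one effort-in slot at J3)
bond 2 |I1  (prefer integral on I1)
bond 0 |J2  (J2: last free bond brings effort in)
bond 3 |J1  (closing 0-jn rule on J1)

bond 0 →J2
bond 1 →J3
bond 2 →I1
bond 3 →J1
bond 4 →Sf1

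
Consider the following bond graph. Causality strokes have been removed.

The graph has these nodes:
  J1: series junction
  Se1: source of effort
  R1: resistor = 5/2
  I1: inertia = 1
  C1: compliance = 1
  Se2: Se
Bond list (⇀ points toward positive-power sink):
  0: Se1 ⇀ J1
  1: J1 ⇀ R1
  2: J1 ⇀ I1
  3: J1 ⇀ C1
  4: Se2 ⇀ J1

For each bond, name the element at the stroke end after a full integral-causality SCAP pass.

b0 |J1
b1 |J1
b2 |I1
b3 |J1
b4 |J1

#0 stroke at J1  (Se1: effort source, stroke at far end)
#4 stroke at J1  (Se2 (Se) sets effort on bond)
#2 stroke at I1  (prefer integral on I1)
#1 stroke at J1  (J1 flow already set via bond 2)
#3 stroke at J1  (1-jn J1 has f-setter on 2)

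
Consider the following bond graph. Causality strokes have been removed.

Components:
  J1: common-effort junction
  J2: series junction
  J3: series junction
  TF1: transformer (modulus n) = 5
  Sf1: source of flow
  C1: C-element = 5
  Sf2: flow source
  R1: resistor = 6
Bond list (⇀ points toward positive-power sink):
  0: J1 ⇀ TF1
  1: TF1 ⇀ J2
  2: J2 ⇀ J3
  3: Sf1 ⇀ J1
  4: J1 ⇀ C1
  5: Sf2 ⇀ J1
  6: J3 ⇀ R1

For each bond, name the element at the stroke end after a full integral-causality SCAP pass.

b3 stroke at Sf1  (Sf1 fixes flow; stroke at Sf1)
b5 stroke at Sf2  (Sf2 (Sf) sets flow on bond)
b4 stroke at J1  (C1 outputs effort q/C1)
b0 stroke at TF1  (common-e at J1 fixed by 4)
b1 stroke at J2  (TF TF1: opposite of bond 0)
b2 stroke at J3  (only one flow-in slot at J2)
b6 stroke at R1  (only one flow-in slot at J3)

bond 0 →TF1
bond 1 →J2
bond 2 →J3
bond 3 →Sf1
bond 4 →J1
bond 5 →Sf2
bond 6 →R1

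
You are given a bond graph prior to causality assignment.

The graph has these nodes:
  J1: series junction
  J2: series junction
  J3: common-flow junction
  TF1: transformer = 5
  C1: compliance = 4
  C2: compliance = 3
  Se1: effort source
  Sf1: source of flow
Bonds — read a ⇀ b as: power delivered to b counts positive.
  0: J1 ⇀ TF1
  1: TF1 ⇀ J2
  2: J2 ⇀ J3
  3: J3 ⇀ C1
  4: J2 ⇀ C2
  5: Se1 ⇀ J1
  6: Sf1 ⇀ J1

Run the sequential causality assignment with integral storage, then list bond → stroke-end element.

#0 stroke at J1
#1 stroke at TF1
#2 stroke at J2
#3 stroke at J3
#4 stroke at J2
#5 stroke at J1
#6 stroke at Sf1

β5 |J1  (Se1: effort source, stroke at far end)
β6 |Sf1  (Sf1: flow source, stroke at near end)
β0 |J1  (1-jn J1 has f-setter on 6)
β1 |TF1  (TF1: transformer flips bond 0)
β2 |J2  (J2 flow already set via bond 1)
β4 |J2  (J2 flow already set via bond 1)
β3 |J3  (1-jn J3 has f-setter on 2)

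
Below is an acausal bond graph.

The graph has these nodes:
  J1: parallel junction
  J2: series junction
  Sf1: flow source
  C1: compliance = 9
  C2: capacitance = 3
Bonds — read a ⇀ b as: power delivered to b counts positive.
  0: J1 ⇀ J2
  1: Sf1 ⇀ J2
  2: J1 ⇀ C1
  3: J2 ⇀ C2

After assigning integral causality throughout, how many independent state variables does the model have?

β1 stroke→Sf1  (Sf1: flow source, stroke at near end)
β0 stroke→J2  (J2 flow already set via bond 1)
β3 stroke→J2  (J2 flow already set via bond 1)
β2 stroke→J1  (J1 needs exactly one e-in)

2  (C1, C2 all integral)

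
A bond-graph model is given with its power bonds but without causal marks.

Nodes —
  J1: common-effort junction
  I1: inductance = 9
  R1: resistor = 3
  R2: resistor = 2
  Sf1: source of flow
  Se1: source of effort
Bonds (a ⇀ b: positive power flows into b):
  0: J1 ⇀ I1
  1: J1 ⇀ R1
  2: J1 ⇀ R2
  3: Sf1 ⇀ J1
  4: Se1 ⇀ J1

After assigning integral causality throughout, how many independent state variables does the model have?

bond 3 →Sf1  (Sf1 (Sf) sets flow on bond)
bond 4 →J1  (Se1: effort source, stroke at far end)
bond 0 →I1  (common-e at J1 fixed by 4)
bond 1 →R1  (J1 effort already set via bond 4)
bond 2 →R2  (common-e at J1 fixed by 4)

1  (I1 all integral)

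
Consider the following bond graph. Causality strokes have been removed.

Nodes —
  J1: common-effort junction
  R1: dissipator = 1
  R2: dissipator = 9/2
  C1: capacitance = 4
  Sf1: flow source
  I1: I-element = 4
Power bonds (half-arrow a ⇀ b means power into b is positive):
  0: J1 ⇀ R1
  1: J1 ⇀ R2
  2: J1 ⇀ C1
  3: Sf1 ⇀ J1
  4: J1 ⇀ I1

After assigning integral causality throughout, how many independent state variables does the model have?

2  (C1, I1 all integral)

bond 3 |Sf1  (source Sf1 imposes f)
bond 2 |J1  (prefer integral on C1)
bond 0 |R1  (J1: bond 2 brought effort, rest push out)
bond 1 |R2  (0-jn J1 has e-setter on 2)
bond 4 |I1  (common-e at J1 fixed by 2)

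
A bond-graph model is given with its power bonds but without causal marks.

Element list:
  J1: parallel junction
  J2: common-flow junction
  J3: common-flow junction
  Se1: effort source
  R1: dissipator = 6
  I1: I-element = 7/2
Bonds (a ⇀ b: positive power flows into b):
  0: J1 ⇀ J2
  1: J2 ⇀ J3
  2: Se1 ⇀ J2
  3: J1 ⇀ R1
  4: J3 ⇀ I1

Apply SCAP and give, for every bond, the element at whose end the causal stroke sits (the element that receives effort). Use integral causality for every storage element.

β2 stroke at J2  (Se1: effort source, stroke at far end)
β4 stroke at I1  (I1: I, integral causality)
β1 stroke at J3  (J3: bond 4 brought flow, rest push out)
β0 stroke at J2  (J2: bond 1 brought flow, rest push out)
β3 stroke at J1  (J1 needs exactly one e-in)

b0 |J2
b1 |J3
b2 |J2
b3 |J1
b4 |I1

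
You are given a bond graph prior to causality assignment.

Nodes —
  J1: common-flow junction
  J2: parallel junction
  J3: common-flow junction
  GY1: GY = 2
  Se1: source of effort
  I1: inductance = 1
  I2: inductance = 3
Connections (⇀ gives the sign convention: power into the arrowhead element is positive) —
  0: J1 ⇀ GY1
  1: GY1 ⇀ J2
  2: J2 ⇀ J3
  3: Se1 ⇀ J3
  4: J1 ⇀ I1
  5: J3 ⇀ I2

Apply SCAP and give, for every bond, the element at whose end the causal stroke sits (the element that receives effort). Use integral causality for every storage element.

b3 |J3  (source Se1 imposes e)
b4 |I1  (I1: I, integral causality)
b0 |J1  (J1 flow already set via bond 4)
b1 |J2  (GY1 both-in/both-out from 0)
b2 |J3  (J2 effort already set via bond 1)
b5 |I2  (J3 needs exactly one f-in)

bond 0 |J1
bond 1 |J2
bond 2 |J3
bond 3 |J3
bond 4 |I1
bond 5 |I2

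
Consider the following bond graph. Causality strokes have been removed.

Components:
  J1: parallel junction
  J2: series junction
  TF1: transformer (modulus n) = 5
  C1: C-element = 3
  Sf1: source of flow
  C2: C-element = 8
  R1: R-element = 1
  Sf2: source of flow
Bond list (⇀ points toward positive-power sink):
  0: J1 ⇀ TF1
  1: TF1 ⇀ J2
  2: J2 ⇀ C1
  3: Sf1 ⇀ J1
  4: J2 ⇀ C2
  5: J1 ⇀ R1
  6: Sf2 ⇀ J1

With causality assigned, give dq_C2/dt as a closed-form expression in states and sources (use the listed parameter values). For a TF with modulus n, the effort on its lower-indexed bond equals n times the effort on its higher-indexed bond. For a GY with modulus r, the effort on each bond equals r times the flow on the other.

dq_C2/dt = 5*F_Sf1 + 5*F_Sf2 - 25*q_C1/3 - 25*q_C2/8

bond 3 stroke→Sf1  (Sf1 (Sf) sets flow on bond)
bond 6 stroke→Sf2  (source Sf2 imposes f)
bond 2 stroke→J2  (C1: C, integral causality)
bond 4 stroke→J2  (C2 integral (e out))
bond 1 stroke→TF1  (only one flow-in slot at J2)
bond 0 stroke→J1  (TF TF1: opposite of bond 1)
bond 5 stroke→R1  (J1: bond 0 brought effort, rest push out)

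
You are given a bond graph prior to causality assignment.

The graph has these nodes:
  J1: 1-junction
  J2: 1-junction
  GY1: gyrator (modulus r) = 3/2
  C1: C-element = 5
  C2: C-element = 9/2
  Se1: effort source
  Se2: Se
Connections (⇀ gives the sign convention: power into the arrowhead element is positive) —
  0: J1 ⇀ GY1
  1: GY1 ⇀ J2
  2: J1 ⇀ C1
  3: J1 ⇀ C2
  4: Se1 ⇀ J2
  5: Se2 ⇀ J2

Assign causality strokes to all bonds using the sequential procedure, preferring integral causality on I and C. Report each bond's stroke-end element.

#0 stroke→GY1
#1 stroke→GY1
#2 stroke→J1
#3 stroke→J1
#4 stroke→J2
#5 stroke→J2

b4 stroke→J2  (Se1 fixes effort; stroke away)
b5 stroke→J2  (Se2 fixes effort; stroke away)
b1 stroke→GY1  (J2 needs exactly one f-in)
b0 stroke→GY1  (through GY1, causality inverts; strokes same side of GY1)
b2 stroke→J1  (J1 flow already set via bond 0)
b3 stroke→J1  (common-f at J1 fixed by 0)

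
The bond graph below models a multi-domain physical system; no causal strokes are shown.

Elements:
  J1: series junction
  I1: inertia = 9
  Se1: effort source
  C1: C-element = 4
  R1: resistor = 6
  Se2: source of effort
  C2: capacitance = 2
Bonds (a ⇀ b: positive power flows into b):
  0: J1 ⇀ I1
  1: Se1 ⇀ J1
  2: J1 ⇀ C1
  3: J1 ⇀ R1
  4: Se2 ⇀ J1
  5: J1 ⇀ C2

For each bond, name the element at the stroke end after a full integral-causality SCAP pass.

bond 1 |J1  (source Se1 imposes e)
bond 4 |J1  (source Se2 imposes e)
bond 0 |I1  (prefer integral on I1)
bond 2 |J1  (1-jn J1 has f-setter on 0)
bond 3 |J1  (J1 flow already set via bond 0)
bond 5 |J1  (J1 flow already set via bond 0)

b0 stroke at I1
b1 stroke at J1
b2 stroke at J1
b3 stroke at J1
b4 stroke at J1
b5 stroke at J1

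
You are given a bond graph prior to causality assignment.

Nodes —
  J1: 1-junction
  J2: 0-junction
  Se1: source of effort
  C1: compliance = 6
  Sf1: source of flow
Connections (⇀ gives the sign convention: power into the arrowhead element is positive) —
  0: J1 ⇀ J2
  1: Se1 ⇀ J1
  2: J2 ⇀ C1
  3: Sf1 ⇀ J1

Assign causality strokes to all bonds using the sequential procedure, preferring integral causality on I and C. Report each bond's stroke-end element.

β0 |J1
β1 |J1
β2 |J2
β3 |Sf1

bond 1 →J1  (source Se1 imposes e)
bond 3 →Sf1  (source Sf1 imposes f)
bond 0 →J1  (J1 flow already set via bond 3)
bond 2 →J2  (J2: last free bond brings effort in)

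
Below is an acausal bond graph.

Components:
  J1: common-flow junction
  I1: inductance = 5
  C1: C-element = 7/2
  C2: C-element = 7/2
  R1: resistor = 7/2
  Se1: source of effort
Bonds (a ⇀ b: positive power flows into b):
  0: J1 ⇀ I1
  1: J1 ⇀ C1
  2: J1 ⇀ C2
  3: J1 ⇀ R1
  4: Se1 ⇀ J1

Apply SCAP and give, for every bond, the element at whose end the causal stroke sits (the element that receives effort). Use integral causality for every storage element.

bond 0 |I1
bond 1 |J1
bond 2 |J1
bond 3 |J1
bond 4 |J1

β4 stroke→J1  (Se1 fixes effort; stroke away)
β0 stroke→I1  (I1 outputs flow p/I1)
β1 stroke→J1  (1-jn J1 has f-setter on 0)
β2 stroke→J1  (J1 flow already set via bond 0)
β3 stroke→J1  (1-jn J1 has f-setter on 0)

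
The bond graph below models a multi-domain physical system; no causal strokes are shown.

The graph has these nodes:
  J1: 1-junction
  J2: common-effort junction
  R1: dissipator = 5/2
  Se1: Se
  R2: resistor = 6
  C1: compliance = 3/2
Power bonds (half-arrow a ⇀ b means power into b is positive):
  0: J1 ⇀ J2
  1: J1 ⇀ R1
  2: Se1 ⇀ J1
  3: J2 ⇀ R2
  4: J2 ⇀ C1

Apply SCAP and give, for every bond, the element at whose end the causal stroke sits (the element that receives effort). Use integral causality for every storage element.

#0 stroke→J1
#1 stroke→R1
#2 stroke→J1
#3 stroke→R2
#4 stroke→J2

β2 |J1  (Se1 (Se) sets effort on bond)
β4 |J2  (C1: C, integral causality)
β0 |J1  (J2: bond 4 brought effort, rest push out)
β3 |R2  (J2 effort already set via bond 4)
β1 |R1  (J1 needs exactly one f-in)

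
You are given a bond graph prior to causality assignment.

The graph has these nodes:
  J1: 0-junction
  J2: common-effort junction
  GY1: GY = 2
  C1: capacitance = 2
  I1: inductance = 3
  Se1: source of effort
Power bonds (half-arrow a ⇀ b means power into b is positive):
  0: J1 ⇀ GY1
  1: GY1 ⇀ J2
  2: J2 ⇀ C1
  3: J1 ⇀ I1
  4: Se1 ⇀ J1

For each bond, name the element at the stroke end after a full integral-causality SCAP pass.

b4 →J1  (Se1: effort source, stroke at far end)
b0 →GY1  (common-e at J1 fixed by 4)
b3 →I1  (common-e at J1 fixed by 4)
b1 →GY1  (GY GY1: same side as bond 0)
b2 →J2  (closing 0-jn rule on J2)

β0 stroke→GY1
β1 stroke→GY1
β2 stroke→J2
β3 stroke→I1
β4 stroke→J1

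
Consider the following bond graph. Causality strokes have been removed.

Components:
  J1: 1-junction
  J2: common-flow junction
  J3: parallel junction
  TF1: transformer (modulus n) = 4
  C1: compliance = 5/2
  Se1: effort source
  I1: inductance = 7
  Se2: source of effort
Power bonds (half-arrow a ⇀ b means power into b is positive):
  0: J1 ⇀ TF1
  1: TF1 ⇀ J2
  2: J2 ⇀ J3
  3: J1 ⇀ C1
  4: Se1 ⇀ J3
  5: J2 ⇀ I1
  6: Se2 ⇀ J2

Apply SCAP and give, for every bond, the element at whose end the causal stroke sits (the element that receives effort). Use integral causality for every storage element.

bond 4 stroke at J3  (Se1 fixes effort; stroke away)
bond 6 stroke at J2  (Se2 fixes effort; stroke away)
bond 2 stroke at J2  (common-e at J3 fixed by 4)
bond 3 stroke at J1  (C1 integral (e out))
bond 0 stroke at TF1  (J1 needs exactly one f-in)
bond 1 stroke at J2  (TF1 one-in-one-out from 0)
bond 5 stroke at I1  (J2: last free bond brings flow in)

#0 →TF1
#1 →J2
#2 →J2
#3 →J1
#4 →J3
#5 →I1
#6 →J2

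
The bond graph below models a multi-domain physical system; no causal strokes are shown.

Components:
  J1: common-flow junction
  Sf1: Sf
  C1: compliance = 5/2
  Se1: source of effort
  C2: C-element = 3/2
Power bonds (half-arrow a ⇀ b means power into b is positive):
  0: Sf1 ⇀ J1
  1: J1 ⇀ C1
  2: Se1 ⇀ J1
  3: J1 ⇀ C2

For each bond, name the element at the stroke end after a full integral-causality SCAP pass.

bond 0 →Sf1
bond 1 →J1
bond 2 →J1
bond 3 →J1

β0 |Sf1  (Sf1: flow source, stroke at near end)
β2 |J1  (Se1 fixes effort; stroke away)
β1 |J1  (J1 flow already set via bond 0)
β3 |J1  (J1: bond 0 brought flow, rest push out)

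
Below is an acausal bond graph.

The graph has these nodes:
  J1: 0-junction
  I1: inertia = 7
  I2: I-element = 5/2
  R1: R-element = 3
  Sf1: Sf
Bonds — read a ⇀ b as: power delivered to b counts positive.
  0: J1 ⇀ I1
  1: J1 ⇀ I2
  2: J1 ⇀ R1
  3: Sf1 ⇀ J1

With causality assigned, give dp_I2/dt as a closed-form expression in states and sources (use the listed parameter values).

bond 3 →Sf1  (Sf1 (Sf) sets flow on bond)
bond 0 →I1  (I1 integral (f out))
bond 1 →I2  (I2: I, integral causality)
bond 2 →J1  (closing 0-jn rule on J1)

dp_I2/dt = 3*F_Sf1 - 3*p_I1/7 - 6*p_I2/5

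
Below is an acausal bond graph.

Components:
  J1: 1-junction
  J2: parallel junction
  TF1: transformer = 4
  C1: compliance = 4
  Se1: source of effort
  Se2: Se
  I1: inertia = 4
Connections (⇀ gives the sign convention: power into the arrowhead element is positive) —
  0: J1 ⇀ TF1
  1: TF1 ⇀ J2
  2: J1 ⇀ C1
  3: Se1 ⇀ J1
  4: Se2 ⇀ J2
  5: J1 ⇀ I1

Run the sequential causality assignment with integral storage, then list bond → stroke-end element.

b0 stroke at J1
b1 stroke at TF1
b2 stroke at J1
b3 stroke at J1
b4 stroke at J2
b5 stroke at I1

b3 |J1  (Se1 (Se) sets effort on bond)
b4 |J2  (Se2 fixes effort; stroke away)
b1 |TF1  (J2: bond 4 brought effort, rest push out)
b0 |J1  (through TF1, causality passes straight; one stroke at TF1)
b2 |J1  (prefer integral on C1)
b5 |I1  (only one flow-in slot at J1)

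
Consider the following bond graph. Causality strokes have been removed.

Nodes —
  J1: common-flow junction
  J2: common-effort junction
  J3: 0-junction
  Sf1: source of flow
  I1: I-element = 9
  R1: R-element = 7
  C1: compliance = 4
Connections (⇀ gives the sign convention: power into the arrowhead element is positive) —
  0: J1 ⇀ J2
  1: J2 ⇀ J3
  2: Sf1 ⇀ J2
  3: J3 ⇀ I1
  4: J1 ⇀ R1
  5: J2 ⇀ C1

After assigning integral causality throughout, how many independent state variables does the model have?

2  (C1, I1 all integral)

#2 stroke at Sf1  (Sf1 fixes flow; stroke at Sf1)
#3 stroke at I1  (I1: I, integral causality)
#1 stroke at J3  (only one effort-in slot at J3)
#5 stroke at J2  (prefer integral on C1)
#0 stroke at J1  (0-jn J2 has e-setter on 5)
#4 stroke at R1  (closing 1-jn rule on J1)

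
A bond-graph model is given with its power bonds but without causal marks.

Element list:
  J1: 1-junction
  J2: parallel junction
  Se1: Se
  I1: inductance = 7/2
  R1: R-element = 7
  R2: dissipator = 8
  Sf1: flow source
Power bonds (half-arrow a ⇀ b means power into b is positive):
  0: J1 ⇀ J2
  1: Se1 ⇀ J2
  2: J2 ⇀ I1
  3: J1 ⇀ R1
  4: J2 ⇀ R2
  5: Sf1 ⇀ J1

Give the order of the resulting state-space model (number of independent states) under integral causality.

bond 1 stroke→J2  (source Se1 imposes e)
bond 5 stroke→Sf1  (Sf1: flow source, stroke at near end)
bond 0 stroke→J1  (J1 flow already set via bond 5)
bond 3 stroke→J1  (common-f at J1 fixed by 5)
bond 2 stroke→I1  (J2: bond 1 brought effort, rest push out)
bond 4 stroke→R2  (common-e at J2 fixed by 1)

1  (I1 all integral)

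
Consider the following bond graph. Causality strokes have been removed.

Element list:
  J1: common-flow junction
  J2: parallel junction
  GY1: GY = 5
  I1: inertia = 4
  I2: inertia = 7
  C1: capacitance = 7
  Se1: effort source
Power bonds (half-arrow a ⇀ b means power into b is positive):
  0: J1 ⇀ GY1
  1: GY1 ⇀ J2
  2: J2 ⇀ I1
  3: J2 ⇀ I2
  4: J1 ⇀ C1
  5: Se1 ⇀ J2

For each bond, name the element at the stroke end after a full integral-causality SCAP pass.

b0 stroke→GY1
b1 stroke→GY1
b2 stroke→I1
b3 stroke→I2
b4 stroke→J1
b5 stroke→J2

β5 stroke at J2  (Se1 fixes effort; stroke away)
β1 stroke at GY1  (common-e at J2 fixed by 5)
β2 stroke at I1  (J2: bond 5 brought effort, rest push out)
β3 stroke at I2  (J2 effort already set via bond 5)
β0 stroke at GY1  (GY1: gyrator matches bond 1)
β4 stroke at J1  (J1: bond 0 brought flow, rest push out)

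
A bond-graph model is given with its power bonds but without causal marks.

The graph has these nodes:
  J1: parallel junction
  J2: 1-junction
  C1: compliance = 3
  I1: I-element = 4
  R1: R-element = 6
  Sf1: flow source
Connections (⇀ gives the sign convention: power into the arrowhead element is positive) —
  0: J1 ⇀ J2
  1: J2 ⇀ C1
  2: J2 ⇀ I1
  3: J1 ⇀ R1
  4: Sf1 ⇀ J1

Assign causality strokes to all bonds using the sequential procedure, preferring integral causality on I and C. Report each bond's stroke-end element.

#4 stroke at Sf1  (Sf1 (Sf) sets flow on bond)
#1 stroke at J2  (C1 outputs effort q/C1)
#2 stroke at I1  (prefer integral on I1)
#0 stroke at J2  (1-jn J2 has f-setter on 2)
#3 stroke at J1  (J1: last free bond brings effort in)

#0 |J2
#1 |J2
#2 |I1
#3 |J1
#4 |Sf1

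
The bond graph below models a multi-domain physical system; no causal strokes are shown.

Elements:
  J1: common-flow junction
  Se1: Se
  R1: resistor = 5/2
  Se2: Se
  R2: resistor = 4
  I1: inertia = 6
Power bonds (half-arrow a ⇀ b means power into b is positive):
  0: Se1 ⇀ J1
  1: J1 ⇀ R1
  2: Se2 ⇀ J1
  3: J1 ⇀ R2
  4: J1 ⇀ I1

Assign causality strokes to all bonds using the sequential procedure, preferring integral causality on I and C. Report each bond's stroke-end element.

bond 0 stroke→J1  (Se1: effort source, stroke at far end)
bond 2 stroke→J1  (Se2: effort source, stroke at far end)
bond 4 stroke→I1  (I1 outputs flow p/I1)
bond 1 stroke→J1  (J1: bond 4 brought flow, rest push out)
bond 3 stroke→J1  (1-jn J1 has f-setter on 4)

b0 |J1
b1 |J1
b2 |J1
b3 |J1
b4 |I1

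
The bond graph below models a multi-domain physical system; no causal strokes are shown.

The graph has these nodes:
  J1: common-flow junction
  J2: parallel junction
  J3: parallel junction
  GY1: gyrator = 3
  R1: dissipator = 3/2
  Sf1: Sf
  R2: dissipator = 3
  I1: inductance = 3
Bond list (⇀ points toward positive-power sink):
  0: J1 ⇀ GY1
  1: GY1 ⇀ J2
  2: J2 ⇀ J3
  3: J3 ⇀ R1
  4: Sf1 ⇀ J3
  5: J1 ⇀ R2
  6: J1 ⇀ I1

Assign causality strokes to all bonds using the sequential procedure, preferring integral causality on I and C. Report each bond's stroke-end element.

bond 0 →J1
bond 1 →J2
bond 2 →J3
bond 3 →R1
bond 4 →Sf1
bond 5 →J1
bond 6 →I1

b4 stroke at Sf1  (source Sf1 imposes f)
b6 stroke at I1  (I1 integral (f out))
b0 stroke at J1  (J1 flow already set via bond 6)
b5 stroke at J1  (1-jn J1 has f-setter on 6)
b1 stroke at J2  (GY GY1: same side as bond 0)
b2 stroke at J3  (common-e at J2 fixed by 1)
b3 stroke at R1  (J3 effort already set via bond 2)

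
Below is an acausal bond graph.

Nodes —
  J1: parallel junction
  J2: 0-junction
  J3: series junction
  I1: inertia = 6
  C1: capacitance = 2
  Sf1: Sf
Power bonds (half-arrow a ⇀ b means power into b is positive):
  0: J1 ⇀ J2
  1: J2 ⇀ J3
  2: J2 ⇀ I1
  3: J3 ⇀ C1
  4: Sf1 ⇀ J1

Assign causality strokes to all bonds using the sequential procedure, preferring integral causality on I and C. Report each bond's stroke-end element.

bond 0 →J1
bond 1 →J2
bond 2 →I1
bond 3 →J3
bond 4 →Sf1

#4 stroke→Sf1  (Sf1: flow source, stroke at near end)
#0 stroke→J1  (J1 needs exactly one e-in)
#2 stroke→I1  (I1: I, integral causality)
#1 stroke→J2  (only one effort-in slot at J2)
#3 stroke→J3  (1-jn J3 has f-setter on 1)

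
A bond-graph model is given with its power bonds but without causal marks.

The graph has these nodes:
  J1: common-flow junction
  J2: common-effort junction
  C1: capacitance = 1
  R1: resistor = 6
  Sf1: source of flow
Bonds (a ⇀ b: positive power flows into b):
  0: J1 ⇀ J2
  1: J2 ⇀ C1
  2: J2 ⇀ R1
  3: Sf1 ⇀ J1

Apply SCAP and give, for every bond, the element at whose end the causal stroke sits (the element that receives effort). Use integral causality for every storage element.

β0 →J1
β1 →J2
β2 →R1
β3 →Sf1

β3 →Sf1  (source Sf1 imposes f)
β0 →J1  (1-jn J1 has f-setter on 3)
β1 →J2  (C1: C, integral causality)
β2 →R1  (common-e at J2 fixed by 1)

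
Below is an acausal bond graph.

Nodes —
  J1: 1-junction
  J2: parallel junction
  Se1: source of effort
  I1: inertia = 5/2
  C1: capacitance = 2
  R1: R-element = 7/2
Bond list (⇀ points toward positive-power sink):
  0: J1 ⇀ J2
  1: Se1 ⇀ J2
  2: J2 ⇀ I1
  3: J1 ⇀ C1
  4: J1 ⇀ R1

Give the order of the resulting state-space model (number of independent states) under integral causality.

2  (C1, I1 all integral)

b1 stroke at J2  (source Se1 imposes e)
b0 stroke at J1  (J2: bond 1 brought effort, rest push out)
b2 stroke at I1  (J2: bond 1 brought effort, rest push out)
b3 stroke at J1  (C1 integral (e out))
b4 stroke at R1  (J1: last free bond brings flow in)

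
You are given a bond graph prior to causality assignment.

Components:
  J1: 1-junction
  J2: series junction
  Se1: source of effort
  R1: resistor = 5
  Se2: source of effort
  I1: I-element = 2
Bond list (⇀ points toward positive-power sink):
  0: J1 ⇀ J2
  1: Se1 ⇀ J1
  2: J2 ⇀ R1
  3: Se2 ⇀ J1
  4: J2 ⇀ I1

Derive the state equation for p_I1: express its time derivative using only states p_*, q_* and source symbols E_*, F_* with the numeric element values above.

bond 1 →J1  (Se1: effort source, stroke at far end)
bond 3 →J1  (Se2: effort source, stroke at far end)
bond 0 →J2  (closing 1-jn rule on J1)
bond 4 →I1  (I1 outputs flow p/I1)
bond 2 →J2  (1-jn J2 has f-setter on 4)

dp_I1/dt = E_Se1 + E_Se2 - 5*p_I1/2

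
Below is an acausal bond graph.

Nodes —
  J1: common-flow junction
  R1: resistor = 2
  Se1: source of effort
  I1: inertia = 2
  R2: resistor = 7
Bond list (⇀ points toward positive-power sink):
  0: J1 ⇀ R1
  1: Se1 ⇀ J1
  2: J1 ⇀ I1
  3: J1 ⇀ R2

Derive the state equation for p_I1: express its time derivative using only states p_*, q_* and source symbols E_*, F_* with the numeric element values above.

bond 1 |J1  (source Se1 imposes e)
bond 2 |I1  (I1: I, integral causality)
bond 0 |J1  (1-jn J1 has f-setter on 2)
bond 3 |J1  (1-jn J1 has f-setter on 2)

dp_I1/dt = E_Se1 - 9*p_I1/2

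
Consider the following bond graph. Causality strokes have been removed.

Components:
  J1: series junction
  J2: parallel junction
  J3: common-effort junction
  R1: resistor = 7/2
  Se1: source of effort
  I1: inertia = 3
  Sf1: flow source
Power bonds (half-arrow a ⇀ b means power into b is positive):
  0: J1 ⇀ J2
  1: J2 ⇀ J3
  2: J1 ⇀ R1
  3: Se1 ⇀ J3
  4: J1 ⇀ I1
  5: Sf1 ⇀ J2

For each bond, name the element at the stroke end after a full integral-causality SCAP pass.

β0 |J1
β1 |J2
β2 |J1
β3 |J3
β4 |I1
β5 |Sf1

bond 3 stroke→J3  (source Se1 imposes e)
bond 5 stroke→Sf1  (Sf1 (Sf) sets flow on bond)
bond 1 stroke→J2  (0-jn J3 has e-setter on 3)
bond 0 stroke→J1  (0-jn J2 has e-setter on 1)
bond 4 stroke→I1  (prefer integral on I1)
bond 2 stroke→J1  (J1: bond 4 brought flow, rest push out)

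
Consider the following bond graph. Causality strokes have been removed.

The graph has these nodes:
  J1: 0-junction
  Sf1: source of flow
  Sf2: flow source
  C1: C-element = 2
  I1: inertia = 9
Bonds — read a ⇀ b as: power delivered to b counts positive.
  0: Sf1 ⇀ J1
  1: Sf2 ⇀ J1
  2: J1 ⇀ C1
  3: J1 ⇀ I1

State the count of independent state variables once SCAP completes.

2  (C1, I1 all integral)

#0 |Sf1  (Sf1 (Sf) sets flow on bond)
#1 |Sf2  (Sf2: flow source, stroke at near end)
#2 |J1  (C1 outputs effort q/C1)
#3 |I1  (J1 effort already set via bond 2)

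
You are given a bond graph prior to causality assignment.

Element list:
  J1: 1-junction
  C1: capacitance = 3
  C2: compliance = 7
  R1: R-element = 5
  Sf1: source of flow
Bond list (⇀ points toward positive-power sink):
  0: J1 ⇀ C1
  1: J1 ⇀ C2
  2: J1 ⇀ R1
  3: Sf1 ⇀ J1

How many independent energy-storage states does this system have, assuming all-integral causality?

2  (C1, C2 all integral)

β3 stroke at Sf1  (source Sf1 imposes f)
β0 stroke at J1  (J1: bond 3 brought flow, rest push out)
β1 stroke at J1  (J1: bond 3 brought flow, rest push out)
β2 stroke at J1  (J1: bond 3 brought flow, rest push out)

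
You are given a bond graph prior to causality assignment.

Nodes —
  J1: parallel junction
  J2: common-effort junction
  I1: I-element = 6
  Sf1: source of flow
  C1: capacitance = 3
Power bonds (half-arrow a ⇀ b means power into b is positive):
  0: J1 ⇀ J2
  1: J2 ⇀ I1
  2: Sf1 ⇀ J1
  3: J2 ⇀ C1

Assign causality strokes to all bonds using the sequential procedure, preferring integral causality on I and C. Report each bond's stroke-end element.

b0 →J1
b1 →I1
b2 →Sf1
b3 →J2

b2 stroke→Sf1  (Sf1: flow source, stroke at near end)
b0 stroke→J1  (J1 needs exactly one e-in)
b1 stroke→I1  (I1 integral (f out))
b3 stroke→J2  (only one effort-in slot at J2)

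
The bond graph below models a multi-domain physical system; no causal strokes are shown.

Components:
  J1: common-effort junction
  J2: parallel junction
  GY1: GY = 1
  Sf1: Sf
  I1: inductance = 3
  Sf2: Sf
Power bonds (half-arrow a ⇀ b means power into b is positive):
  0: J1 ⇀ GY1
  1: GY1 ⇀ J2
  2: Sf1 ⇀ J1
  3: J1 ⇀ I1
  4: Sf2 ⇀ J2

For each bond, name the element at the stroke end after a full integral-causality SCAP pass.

β0 |J1
β1 |J2
β2 |Sf1
β3 |I1
β4 |Sf2

#2 stroke→Sf1  (source Sf1 imposes f)
#4 stroke→Sf2  (Sf2: flow source, stroke at near end)
#1 stroke→J2  (closing 0-jn rule on J2)
#0 stroke→J1  (GY1 both-in/both-out from 1)
#3 stroke→I1  (J1 effort already set via bond 0)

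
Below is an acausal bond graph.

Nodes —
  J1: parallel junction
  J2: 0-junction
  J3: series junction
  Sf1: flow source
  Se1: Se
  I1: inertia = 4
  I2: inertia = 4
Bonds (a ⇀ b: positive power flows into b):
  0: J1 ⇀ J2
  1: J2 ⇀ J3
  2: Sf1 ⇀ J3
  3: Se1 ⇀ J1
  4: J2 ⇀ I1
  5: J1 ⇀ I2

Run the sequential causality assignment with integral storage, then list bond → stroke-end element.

#0 stroke at J2
#1 stroke at J3
#2 stroke at Sf1
#3 stroke at J1
#4 stroke at I1
#5 stroke at I2

#2 →Sf1  (Sf1: flow source, stroke at near end)
#3 →J1  (source Se1 imposes e)
#0 →J2  (0-jn J1 has e-setter on 3)
#5 →I2  (J1: bond 3 brought effort, rest push out)
#1 →J3  (0-jn J2 has e-setter on 0)
#4 →I1  (J2 effort already set via bond 0)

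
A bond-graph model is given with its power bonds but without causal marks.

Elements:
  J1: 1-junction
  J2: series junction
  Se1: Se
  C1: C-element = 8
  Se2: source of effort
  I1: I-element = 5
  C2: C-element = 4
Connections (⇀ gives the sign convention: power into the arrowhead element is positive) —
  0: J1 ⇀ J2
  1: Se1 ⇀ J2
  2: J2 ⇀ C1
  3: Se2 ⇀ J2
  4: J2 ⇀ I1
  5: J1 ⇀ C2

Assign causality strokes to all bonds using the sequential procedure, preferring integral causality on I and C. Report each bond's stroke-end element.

b0 →J2
b1 →J2
b2 →J2
b3 →J2
b4 →I1
b5 →J1

β1 |J2  (Se1: effort source, stroke at far end)
β3 |J2  (source Se2 imposes e)
β2 |J2  (C1 outputs effort q/C1)
β4 |I1  (I1 outputs flow p/I1)
β0 |J2  (J2: bond 4 brought flow, rest push out)
β5 |J1  (common-f at J1 fixed by 0)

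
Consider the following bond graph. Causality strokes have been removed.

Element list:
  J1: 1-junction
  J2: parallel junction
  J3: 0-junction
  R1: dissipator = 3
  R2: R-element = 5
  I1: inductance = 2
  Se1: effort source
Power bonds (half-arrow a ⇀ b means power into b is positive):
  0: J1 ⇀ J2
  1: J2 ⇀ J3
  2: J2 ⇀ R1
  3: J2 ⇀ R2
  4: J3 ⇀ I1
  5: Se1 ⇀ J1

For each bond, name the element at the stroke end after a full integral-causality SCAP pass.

β5 stroke→J1  (Se1: effort source, stroke at far end)
β0 stroke→J2  (J1: last free bond brings flow in)
β1 stroke→J3  (J2: bond 0 brought effort, rest push out)
β2 stroke→R1  (J2: bond 0 brought effort, rest push out)
β3 stroke→R2  (common-e at J2 fixed by 0)
β4 stroke→I1  (common-e at J3 fixed by 1)

#0 →J2
#1 →J3
#2 →R1
#3 →R2
#4 →I1
#5 →J1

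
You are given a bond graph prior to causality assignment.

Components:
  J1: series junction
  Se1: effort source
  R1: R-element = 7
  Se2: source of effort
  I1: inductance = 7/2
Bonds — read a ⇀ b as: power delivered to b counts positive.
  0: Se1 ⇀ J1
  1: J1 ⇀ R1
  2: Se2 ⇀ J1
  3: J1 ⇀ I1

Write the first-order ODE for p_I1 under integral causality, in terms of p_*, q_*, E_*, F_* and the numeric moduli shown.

#0 stroke at J1  (source Se1 imposes e)
#2 stroke at J1  (source Se2 imposes e)
#3 stroke at I1  (I1 outputs flow p/I1)
#1 stroke at J1  (1-jn J1 has f-setter on 3)

dp_I1/dt = E_Se1 + E_Se2 - 2*p_I1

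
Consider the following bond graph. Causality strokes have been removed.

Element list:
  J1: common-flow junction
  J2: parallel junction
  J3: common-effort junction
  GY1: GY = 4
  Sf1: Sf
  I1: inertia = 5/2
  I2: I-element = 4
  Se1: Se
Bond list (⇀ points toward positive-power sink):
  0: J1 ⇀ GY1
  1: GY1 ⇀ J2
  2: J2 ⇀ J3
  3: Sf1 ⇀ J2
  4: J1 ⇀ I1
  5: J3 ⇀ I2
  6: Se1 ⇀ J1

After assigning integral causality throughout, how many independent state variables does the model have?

2  (I1, I2 all integral)

b3 |Sf1  (source Sf1 imposes f)
b6 |J1  (source Se1 imposes e)
b4 |I1  (I1: I, integral causality)
b0 |J1  (common-f at J1 fixed by 4)
b1 |J2  (through GY1, causality inverts; strokes same side of GY1)
b2 |J3  (common-e at J2 fixed by 1)
b5 |I2  (0-jn J3 has e-setter on 2)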